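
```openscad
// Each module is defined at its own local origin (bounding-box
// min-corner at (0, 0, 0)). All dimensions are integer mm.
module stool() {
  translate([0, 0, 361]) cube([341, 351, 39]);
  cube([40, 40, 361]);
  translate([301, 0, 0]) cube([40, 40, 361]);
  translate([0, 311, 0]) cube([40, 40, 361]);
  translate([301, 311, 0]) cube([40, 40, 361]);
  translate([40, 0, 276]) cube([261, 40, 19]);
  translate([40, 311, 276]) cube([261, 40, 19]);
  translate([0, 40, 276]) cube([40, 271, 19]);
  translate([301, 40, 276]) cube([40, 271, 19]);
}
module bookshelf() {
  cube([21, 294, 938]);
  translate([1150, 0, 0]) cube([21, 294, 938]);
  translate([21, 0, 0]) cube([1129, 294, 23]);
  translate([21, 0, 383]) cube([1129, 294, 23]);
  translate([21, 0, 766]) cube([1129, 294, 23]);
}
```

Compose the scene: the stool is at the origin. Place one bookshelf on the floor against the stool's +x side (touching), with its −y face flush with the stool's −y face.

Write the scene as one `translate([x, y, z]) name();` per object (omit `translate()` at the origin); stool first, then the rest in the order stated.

stool();
translate([341, 0, 0]) bookshelf();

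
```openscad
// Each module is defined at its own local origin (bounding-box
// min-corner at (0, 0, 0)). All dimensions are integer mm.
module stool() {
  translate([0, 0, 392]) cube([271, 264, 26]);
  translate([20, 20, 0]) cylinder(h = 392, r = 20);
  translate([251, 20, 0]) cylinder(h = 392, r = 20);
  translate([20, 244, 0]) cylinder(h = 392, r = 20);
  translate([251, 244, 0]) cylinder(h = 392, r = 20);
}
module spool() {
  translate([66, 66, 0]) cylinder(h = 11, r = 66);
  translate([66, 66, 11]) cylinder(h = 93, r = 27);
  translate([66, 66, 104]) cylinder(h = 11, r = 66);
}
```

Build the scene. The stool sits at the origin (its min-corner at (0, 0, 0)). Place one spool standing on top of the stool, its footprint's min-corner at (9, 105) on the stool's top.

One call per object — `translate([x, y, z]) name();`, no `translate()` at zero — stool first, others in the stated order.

stool();
translate([9, 105, 418]) spool();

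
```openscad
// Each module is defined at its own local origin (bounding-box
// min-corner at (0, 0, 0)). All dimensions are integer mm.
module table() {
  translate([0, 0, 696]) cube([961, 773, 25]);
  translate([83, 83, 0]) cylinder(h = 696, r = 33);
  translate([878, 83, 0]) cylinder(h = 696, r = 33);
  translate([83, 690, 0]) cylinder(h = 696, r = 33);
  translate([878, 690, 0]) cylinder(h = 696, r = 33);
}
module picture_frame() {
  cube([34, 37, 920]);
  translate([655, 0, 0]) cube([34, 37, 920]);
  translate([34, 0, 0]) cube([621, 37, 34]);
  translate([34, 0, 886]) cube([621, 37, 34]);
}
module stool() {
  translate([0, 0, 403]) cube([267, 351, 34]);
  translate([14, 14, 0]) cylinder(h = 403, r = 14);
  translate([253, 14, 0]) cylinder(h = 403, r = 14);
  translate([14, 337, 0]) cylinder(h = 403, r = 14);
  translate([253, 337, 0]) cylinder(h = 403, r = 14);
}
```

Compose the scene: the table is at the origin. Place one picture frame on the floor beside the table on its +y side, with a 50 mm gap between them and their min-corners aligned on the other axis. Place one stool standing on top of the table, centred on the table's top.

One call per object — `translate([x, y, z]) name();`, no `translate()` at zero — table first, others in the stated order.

table();
translate([0, 823, 0]) picture_frame();
translate([347, 211, 721]) stool();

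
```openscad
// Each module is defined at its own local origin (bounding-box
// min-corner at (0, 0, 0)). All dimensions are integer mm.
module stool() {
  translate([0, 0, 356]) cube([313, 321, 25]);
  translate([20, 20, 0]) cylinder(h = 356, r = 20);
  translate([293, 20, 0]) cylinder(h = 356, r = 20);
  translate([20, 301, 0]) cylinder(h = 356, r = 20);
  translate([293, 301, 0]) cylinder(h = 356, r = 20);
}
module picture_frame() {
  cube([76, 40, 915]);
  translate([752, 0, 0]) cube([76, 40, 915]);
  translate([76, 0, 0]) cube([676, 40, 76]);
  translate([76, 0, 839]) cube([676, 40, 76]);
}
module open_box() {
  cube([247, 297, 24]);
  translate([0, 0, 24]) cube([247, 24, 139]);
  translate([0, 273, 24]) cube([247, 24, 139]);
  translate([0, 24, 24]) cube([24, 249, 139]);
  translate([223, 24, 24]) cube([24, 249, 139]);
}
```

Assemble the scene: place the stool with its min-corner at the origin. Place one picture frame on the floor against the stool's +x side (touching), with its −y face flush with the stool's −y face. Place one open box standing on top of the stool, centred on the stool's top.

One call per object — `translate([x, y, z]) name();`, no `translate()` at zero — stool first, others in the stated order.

stool();
translate([313, 0, 0]) picture_frame();
translate([33, 12, 381]) open_box();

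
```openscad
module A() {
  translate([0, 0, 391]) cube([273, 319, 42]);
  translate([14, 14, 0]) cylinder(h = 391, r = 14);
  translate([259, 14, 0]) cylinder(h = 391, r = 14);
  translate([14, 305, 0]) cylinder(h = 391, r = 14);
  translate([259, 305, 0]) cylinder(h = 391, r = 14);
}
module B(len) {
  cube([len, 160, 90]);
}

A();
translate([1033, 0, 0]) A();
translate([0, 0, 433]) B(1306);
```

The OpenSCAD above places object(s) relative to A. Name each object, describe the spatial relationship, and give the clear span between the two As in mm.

A is a stool. B is a beam. A beam spans the tops of two stools. The clear span between the two stools is 760 mm.

Second stool starts at x = 1033; first ends at x = 273; clear span = 1033 − 273 = 760 mm.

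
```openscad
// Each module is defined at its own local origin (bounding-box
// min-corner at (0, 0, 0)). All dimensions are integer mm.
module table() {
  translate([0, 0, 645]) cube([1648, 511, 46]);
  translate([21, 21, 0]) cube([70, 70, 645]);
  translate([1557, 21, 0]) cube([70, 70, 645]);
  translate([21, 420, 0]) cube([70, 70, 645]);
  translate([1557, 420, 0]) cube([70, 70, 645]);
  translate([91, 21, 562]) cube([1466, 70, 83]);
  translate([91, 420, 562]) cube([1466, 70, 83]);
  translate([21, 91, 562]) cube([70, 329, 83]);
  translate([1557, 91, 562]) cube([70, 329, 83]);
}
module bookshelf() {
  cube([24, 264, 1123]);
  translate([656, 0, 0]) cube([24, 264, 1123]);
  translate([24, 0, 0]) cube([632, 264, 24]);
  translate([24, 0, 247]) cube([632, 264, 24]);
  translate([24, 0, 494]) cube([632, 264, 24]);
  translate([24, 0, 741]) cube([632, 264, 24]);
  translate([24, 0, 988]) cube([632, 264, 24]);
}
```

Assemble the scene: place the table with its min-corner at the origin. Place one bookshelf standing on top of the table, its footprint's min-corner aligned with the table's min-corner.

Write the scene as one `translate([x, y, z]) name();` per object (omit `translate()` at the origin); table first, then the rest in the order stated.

table();
translate([0, 0, 691]) bookshelf();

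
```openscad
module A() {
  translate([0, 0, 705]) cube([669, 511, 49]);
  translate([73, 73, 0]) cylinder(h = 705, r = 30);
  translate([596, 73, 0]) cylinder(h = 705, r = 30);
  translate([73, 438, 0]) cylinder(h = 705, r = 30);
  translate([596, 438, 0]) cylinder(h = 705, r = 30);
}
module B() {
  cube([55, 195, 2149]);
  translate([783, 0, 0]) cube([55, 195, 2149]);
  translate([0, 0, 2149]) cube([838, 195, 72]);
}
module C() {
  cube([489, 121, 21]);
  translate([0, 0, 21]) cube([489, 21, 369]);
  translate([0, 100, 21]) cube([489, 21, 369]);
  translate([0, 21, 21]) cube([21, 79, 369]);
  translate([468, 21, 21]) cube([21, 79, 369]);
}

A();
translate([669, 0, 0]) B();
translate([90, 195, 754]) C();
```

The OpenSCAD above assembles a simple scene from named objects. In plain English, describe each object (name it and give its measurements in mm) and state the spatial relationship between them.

A is a table with a 669×511 mm rectangular top, 49 mm thick, top surface at z = 754 mm, supported by four round legs of 60 mm diameter, each leg's bounding box inset 43 mm from the nearest pair of top edges, running from the floor.

B is a rectangular door frame: two vertical jambs of 55×195 mm section, 2149 mm tall, with a clear opening 728 mm wide between their inner faces. A header 72 mm tall and 195 mm deep lies on top of the jambs and spans the full outside width.

C is an open-topped rectangular box: outside dimensions 489×121×390 mm, with a uniform wall and base thickness of 21 mm. The base is a full 489×121 slab on the floor; four walls sit on top of the base. The front and back walls (the −y and +y sides) span the full width; the two side walls fit between them.

The door frame is against the table's +x side, with their −y faces flush. The open box is on top of the table, centred.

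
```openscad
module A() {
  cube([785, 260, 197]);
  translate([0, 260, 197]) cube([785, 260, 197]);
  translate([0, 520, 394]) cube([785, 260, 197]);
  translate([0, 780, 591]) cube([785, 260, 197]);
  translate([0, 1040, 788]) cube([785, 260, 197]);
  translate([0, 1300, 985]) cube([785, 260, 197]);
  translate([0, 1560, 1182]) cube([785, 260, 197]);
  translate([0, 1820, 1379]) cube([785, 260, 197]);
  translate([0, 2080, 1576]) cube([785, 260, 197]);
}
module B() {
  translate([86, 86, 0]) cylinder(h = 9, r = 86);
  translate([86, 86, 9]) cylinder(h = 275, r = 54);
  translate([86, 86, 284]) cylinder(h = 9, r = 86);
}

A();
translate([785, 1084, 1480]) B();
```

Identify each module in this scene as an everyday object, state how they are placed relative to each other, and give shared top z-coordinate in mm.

A is a staircase. B is a spool. The spool is beside the staircase with their tops flush at z = 1773. The shared top z-coordinate is 1773 mm.

Both tops at z = 1773 mm.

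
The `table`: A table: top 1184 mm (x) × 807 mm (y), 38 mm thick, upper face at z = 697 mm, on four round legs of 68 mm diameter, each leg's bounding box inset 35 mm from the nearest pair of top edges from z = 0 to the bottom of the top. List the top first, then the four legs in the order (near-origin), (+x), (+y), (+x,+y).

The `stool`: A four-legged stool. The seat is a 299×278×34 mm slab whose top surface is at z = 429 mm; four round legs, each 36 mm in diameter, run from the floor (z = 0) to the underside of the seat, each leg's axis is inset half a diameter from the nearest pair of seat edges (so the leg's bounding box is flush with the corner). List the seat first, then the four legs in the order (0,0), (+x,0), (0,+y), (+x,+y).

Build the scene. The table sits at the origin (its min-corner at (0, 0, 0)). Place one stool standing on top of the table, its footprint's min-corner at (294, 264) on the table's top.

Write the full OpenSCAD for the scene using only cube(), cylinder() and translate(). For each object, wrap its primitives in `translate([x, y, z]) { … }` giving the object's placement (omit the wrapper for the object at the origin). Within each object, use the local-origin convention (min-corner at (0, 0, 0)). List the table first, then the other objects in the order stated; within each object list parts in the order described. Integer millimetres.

translate([0, 0, 659]) cube([1184, 807, 38]);
translate([69, 69, 0]) cylinder(h = 659, r = 34);
translate([1115, 69, 0]) cylinder(h = 659, r = 34);
translate([69, 738, 0]) cylinder(h = 659, r = 34);
translate([1115, 738, 0]) cylinder(h = 659, r = 34);
translate([294, 264, 697]) {
  translate([0, 0, 395]) cube([299, 278, 34]);
  translate([18, 18, 0]) cylinder(h = 395, r = 18);
  translate([281, 18, 0]) cylinder(h = 395, r = 18);
  translate([18, 260, 0]) cylinder(h = 395, r = 18);
  translate([281, 260, 0]) cylinder(h = 395, r = 18);
}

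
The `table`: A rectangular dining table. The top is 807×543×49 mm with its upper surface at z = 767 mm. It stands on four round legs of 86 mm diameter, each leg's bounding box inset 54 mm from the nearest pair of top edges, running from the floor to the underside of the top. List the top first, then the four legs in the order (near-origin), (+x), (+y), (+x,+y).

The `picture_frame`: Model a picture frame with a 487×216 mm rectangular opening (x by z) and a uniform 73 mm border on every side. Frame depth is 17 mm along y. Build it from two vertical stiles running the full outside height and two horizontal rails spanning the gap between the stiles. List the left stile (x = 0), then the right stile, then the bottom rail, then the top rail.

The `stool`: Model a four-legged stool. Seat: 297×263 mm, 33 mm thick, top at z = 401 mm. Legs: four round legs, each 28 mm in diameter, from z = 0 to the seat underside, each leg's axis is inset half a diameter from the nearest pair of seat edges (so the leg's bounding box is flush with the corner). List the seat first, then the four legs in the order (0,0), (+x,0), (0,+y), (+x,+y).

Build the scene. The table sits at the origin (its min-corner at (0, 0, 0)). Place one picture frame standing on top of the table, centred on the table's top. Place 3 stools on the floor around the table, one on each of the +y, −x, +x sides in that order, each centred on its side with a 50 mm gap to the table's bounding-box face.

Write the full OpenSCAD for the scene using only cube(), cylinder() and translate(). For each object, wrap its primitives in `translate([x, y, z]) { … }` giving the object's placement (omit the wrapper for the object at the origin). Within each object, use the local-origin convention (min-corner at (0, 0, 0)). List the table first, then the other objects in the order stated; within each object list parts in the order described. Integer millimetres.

translate([0, 0, 718]) cube([807, 543, 49]);
translate([97, 97, 0]) cylinder(h = 718, r = 43);
translate([710, 97, 0]) cylinder(h = 718, r = 43);
translate([97, 446, 0]) cylinder(h = 718, r = 43);
translate([710, 446, 0]) cylinder(h = 718, r = 43);
translate([87, 263, 767]) {
  cube([73, 17, 362]);
  translate([560, 0, 0]) cube([73, 17, 362]);
  translate([73, 0, 0]) cube([487, 17, 73]);
  translate([73, 0, 289]) cube([487, 17, 73]);
}
translate([255, 593, 0]) {
  translate([0, 0, 368]) cube([297, 263, 33]);
  translate([14, 14, 0]) cylinder(h = 368, r = 14);
  translate([283, 14, 0]) cylinder(h = 368, r = 14);
  translate([14, 249, 0]) cylinder(h = 368, r = 14);
  translate([283, 249, 0]) cylinder(h = 368, r = 14);
}
translate([-347, 140, 0]) {
  translate([0, 0, 368]) cube([297, 263, 33]);
  translate([14, 14, 0]) cylinder(h = 368, r = 14);
  translate([283, 14, 0]) cylinder(h = 368, r = 14);
  translate([14, 249, 0]) cylinder(h = 368, r = 14);
  translate([283, 249, 0]) cylinder(h = 368, r = 14);
}
translate([857, 140, 0]) {
  translate([0, 0, 368]) cube([297, 263, 33]);
  translate([14, 14, 0]) cylinder(h = 368, r = 14);
  translate([283, 14, 0]) cylinder(h = 368, r = 14);
  translate([14, 249, 0]) cylinder(h = 368, r = 14);
  translate([283, 249, 0]) cylinder(h = 368, r = 14);
}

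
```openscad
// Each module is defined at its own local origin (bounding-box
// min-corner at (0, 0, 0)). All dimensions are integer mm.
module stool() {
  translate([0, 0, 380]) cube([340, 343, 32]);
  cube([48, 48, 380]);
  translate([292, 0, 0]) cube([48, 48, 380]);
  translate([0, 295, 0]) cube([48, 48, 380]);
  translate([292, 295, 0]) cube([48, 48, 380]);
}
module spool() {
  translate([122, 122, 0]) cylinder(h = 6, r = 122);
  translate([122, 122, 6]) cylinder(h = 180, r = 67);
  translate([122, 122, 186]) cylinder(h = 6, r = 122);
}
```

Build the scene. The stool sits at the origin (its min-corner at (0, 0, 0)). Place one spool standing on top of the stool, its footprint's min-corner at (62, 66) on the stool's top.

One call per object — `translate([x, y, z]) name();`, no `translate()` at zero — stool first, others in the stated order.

stool();
translate([62, 66, 412]) spool();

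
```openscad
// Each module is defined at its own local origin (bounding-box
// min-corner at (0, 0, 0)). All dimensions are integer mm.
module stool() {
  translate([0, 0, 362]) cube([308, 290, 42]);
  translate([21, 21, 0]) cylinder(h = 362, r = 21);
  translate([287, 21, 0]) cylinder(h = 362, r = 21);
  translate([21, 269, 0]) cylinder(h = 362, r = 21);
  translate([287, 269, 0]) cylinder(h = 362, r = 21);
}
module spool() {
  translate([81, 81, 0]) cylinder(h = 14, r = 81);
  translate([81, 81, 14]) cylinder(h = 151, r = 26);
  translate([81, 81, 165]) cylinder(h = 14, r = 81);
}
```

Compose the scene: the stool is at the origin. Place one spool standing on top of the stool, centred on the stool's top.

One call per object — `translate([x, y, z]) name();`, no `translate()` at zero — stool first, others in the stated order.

stool();
translate([73, 64, 404]) spool();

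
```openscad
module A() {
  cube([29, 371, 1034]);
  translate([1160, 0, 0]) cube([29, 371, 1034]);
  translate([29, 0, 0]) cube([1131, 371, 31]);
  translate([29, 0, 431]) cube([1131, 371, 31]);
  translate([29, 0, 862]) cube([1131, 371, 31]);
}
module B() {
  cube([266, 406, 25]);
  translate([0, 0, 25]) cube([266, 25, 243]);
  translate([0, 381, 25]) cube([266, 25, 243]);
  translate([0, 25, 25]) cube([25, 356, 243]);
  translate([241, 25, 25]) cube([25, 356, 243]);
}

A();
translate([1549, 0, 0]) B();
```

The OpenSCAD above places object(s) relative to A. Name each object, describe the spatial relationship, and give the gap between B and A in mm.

A is a bookshelf. B is an open box. The open box is on the floor beside the bookshelf on its +x side. The gap between the open box and the bookshelf is 360 mm.

The open box's nearest face is 360 mm from the bookshelf's +x face.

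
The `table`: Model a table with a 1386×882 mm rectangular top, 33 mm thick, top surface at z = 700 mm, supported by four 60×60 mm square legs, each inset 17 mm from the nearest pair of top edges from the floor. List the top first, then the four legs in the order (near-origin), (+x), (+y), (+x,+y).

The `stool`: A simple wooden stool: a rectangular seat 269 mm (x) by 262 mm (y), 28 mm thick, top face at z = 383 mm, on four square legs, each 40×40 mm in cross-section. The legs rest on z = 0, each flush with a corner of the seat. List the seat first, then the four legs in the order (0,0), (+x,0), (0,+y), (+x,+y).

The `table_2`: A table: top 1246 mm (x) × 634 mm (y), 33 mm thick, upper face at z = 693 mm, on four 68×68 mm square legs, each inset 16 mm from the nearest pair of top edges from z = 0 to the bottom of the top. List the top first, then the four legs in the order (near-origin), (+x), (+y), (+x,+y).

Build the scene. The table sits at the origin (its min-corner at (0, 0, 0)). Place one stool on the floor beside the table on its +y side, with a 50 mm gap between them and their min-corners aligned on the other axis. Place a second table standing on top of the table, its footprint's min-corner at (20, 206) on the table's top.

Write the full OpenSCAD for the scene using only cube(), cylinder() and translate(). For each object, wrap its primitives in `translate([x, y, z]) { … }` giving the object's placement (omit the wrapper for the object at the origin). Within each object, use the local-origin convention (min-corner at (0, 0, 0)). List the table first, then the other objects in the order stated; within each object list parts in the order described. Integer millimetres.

translate([0, 0, 667]) cube([1386, 882, 33]);
translate([17, 17, 0]) cube([60, 60, 667]);
translate([1309, 17, 0]) cube([60, 60, 667]);
translate([17, 805, 0]) cube([60, 60, 667]);
translate([1309, 805, 0]) cube([60, 60, 667]);
translate([0, 932, 0]) {
  translate([0, 0, 355]) cube([269, 262, 28]);
  cube([40, 40, 355]);
  translate([229, 0, 0]) cube([40, 40, 355]);
  translate([0, 222, 0]) cube([40, 40, 355]);
  translate([229, 222, 0]) cube([40, 40, 355]);
}
translate([20, 206, 700]) {
  translate([0, 0, 660]) cube([1246, 634, 33]);
  translate([16, 16, 0]) cube([68, 68, 660]);
  translate([1162, 16, 0]) cube([68, 68, 660]);
  translate([16, 550, 0]) cube([68, 68, 660]);
  translate([1162, 550, 0]) cube([68, 68, 660]);
}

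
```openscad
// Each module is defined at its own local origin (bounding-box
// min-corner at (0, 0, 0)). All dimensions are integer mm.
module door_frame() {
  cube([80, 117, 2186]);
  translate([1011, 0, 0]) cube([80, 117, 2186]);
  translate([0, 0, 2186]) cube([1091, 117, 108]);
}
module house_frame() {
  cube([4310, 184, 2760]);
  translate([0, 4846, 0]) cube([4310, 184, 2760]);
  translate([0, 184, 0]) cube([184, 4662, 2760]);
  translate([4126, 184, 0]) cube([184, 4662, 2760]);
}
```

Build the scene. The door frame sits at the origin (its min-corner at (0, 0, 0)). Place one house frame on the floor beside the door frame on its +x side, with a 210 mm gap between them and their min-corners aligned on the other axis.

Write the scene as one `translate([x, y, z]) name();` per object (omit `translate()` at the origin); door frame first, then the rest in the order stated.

door_frame();
translate([1301, 0, 0]) house_frame();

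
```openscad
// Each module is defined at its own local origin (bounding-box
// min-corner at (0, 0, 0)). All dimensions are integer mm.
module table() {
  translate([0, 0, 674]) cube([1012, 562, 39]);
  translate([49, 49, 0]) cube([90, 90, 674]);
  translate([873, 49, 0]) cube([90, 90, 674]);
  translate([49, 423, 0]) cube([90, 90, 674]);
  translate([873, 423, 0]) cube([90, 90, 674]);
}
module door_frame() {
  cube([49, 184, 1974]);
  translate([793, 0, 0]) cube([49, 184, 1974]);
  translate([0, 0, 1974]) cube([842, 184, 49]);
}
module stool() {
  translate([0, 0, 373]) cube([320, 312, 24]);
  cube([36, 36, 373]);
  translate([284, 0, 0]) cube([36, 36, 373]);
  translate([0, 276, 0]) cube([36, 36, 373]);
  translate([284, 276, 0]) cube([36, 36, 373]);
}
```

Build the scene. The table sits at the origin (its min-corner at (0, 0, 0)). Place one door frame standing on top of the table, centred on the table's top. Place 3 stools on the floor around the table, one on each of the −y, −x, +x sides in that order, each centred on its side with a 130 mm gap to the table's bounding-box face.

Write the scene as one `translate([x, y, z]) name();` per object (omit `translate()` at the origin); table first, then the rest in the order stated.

table();
translate([85, 189, 713]) door_frame();
translate([346, -442, 0]) stool();
translate([-450, 125, 0]) stool();
translate([1142, 125, 0]) stool();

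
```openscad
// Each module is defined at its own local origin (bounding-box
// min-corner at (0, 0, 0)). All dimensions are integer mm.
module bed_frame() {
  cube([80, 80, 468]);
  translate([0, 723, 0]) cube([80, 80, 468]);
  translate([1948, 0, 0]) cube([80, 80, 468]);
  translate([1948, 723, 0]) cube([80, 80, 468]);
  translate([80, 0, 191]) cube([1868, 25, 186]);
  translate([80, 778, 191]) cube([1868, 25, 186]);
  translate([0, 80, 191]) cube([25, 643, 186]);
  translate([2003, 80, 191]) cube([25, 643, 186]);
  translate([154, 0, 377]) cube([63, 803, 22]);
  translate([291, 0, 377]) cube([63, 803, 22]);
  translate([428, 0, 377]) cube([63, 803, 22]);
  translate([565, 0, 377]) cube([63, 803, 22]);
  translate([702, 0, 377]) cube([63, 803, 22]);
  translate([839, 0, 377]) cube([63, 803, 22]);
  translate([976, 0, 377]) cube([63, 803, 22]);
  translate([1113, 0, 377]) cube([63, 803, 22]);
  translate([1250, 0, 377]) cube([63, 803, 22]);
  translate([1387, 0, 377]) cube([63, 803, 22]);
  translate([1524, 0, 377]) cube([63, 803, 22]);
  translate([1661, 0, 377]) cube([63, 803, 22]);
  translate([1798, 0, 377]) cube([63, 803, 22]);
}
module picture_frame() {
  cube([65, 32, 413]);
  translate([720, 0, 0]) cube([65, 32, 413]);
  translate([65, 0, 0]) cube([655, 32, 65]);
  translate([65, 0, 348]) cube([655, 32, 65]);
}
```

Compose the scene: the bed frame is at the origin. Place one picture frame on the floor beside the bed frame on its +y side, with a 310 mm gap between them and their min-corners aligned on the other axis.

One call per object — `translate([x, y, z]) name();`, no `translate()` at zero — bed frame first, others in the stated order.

bed_frame();
translate([0, 1113, 0]) picture_frame();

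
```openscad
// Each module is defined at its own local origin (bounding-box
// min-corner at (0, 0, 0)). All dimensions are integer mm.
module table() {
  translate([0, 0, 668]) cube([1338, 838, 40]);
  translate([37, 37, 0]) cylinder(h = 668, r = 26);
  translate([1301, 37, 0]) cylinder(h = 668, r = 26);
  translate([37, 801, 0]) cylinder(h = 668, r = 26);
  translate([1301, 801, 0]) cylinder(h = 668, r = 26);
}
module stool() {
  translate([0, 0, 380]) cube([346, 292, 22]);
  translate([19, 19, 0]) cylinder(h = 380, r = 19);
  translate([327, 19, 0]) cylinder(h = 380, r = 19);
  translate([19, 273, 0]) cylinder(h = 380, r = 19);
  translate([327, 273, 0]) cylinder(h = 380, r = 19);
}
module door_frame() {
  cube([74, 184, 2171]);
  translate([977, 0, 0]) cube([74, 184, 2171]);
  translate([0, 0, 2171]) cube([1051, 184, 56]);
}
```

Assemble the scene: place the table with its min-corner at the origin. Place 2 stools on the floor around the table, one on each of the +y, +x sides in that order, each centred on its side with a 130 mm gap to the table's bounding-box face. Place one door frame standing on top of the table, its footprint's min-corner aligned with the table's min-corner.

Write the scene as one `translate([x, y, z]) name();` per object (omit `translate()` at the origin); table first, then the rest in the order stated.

table();
translate([496, 968, 0]) stool();
translate([1468, 273, 0]) stool();
translate([0, 0, 708]) door_frame();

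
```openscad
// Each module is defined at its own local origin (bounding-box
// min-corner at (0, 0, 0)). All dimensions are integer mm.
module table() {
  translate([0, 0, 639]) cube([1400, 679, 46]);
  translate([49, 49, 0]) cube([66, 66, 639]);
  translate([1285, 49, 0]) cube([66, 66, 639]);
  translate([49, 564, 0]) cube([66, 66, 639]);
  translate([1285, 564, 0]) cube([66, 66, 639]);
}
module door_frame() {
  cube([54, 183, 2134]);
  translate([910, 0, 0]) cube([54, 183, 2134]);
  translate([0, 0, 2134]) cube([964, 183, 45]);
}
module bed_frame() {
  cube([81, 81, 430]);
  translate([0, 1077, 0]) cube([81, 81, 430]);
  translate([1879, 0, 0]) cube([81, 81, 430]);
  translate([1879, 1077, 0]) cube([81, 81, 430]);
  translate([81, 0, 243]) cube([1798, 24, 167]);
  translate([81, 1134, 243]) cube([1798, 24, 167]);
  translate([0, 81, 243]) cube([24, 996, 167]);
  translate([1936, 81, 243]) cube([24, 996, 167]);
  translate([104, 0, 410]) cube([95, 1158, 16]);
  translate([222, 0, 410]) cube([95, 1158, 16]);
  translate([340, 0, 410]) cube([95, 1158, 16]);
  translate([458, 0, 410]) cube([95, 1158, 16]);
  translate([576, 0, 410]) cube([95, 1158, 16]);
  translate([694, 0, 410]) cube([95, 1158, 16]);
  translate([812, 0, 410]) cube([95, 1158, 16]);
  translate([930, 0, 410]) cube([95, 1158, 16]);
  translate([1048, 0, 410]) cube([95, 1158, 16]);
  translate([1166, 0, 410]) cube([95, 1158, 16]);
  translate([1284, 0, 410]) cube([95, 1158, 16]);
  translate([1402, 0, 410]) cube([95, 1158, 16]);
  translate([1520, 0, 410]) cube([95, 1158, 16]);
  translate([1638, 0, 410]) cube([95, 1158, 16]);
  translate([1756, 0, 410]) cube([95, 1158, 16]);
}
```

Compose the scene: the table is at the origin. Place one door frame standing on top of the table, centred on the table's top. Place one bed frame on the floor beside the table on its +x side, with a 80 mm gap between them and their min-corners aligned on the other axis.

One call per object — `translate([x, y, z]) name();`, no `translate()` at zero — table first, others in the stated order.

table();
translate([218, 248, 685]) door_frame();
translate([1480, 0, 0]) bed_frame();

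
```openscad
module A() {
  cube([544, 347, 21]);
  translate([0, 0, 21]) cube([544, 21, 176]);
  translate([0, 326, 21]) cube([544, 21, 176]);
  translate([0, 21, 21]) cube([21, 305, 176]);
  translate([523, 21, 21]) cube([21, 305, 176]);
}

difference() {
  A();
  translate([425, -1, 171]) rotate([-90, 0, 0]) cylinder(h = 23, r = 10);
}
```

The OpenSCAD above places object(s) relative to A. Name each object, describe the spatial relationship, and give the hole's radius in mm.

A is an open box. The open box has a circular hole through its front wall. The hole's radius is 10 mm.

The subtracted cylinder has r = 10 mm.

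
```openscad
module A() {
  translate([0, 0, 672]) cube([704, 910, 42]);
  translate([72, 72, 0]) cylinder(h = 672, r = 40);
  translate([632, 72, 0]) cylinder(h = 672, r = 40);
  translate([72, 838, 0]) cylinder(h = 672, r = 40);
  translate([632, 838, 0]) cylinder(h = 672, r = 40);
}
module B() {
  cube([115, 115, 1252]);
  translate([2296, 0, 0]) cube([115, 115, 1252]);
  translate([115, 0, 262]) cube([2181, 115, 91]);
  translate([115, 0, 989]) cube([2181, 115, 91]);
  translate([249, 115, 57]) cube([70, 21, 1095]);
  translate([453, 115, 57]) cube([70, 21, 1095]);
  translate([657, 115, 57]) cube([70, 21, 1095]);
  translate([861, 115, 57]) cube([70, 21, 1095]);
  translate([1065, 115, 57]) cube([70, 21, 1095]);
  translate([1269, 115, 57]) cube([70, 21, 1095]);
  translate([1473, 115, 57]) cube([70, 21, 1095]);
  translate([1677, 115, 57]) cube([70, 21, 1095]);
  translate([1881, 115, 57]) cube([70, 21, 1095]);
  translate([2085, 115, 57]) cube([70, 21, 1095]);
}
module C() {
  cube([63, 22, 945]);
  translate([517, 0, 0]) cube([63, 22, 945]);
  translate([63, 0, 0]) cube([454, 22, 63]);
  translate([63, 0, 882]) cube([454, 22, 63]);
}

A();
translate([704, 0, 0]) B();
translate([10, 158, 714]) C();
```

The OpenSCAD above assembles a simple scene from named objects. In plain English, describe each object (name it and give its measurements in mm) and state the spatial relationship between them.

A is a table: top 704 mm (x) × 910 mm (y), 42 mm thick, upper face at z = 714 mm, on four round legs of 80 mm diameter, each leg's bounding box inset 32 mm from the nearest pair of top edges, running from z = 0 to the bottom of the top.

B is a fence section. Two 115×115 mm posts, 1252 mm tall, stand on the floor with a clear span of 2181 mm between their inner faces. Two horizontal rails of 115×91 mm section span the gap between the posts with their undersides at z = 262 mm and z = 989 mm, flush with the posts' −y face. 10 pickets, each 70 mm wide, 21 mm thick and 1095 mm tall, are fixed to the +y face of the rails with their bottoms at z = 57 mm, evenly spaced across the span with equal gaps (rounded down to the nearest mm) at the −x end and between each pair — any rounding remainder accumulates at the +x end.

C is a picture frame with a 454×819 mm rectangular opening (x by z) and a uniform 63 mm border on every side. Frame depth is 22 mm along y. It is built from two vertical stiles running the full outside height and two horizontal rails spanning the gap between the stiles.

The fence section is against the table's +x side, with their −y faces flush. The picture frame is on top of the table.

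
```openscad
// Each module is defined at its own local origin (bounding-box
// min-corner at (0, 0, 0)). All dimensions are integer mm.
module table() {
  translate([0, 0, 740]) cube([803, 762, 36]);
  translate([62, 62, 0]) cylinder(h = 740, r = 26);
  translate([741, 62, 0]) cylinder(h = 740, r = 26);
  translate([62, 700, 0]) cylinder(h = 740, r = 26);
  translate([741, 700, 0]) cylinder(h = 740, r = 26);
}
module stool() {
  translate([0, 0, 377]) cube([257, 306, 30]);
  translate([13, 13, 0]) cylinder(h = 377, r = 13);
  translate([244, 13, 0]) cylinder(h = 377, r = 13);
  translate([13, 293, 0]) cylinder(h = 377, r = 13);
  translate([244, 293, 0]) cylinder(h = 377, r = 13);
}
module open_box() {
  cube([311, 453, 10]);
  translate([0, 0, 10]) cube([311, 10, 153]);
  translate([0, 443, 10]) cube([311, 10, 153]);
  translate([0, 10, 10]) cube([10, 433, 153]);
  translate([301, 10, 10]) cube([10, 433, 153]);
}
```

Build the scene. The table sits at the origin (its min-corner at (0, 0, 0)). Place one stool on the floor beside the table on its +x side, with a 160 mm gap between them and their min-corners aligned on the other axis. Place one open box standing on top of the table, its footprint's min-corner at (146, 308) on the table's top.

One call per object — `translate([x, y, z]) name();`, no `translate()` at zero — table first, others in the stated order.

table();
translate([963, 0, 0]) stool();
translate([146, 308, 776]) open_box();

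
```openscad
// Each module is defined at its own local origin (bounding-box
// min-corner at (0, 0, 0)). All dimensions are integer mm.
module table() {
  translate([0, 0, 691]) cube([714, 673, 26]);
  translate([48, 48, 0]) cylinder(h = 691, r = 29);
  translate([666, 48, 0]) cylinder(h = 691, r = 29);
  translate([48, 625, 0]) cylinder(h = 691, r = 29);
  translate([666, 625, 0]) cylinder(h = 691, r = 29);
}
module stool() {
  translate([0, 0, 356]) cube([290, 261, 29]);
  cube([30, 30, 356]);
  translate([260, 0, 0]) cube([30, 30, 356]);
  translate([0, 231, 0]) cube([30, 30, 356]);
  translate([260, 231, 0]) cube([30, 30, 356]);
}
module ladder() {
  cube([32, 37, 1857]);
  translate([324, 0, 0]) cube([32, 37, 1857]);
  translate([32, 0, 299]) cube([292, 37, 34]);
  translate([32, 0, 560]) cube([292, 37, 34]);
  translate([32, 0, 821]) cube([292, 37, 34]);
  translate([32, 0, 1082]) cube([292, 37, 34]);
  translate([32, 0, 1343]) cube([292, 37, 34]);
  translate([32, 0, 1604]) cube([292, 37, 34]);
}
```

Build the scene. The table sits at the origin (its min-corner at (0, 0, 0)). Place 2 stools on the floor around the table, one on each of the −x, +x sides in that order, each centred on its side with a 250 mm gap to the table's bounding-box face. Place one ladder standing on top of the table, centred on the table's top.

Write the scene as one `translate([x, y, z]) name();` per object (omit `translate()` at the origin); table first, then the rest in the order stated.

table();
translate([-540, 206, 0]) stool();
translate([964, 206, 0]) stool();
translate([179, 318, 717]) ladder();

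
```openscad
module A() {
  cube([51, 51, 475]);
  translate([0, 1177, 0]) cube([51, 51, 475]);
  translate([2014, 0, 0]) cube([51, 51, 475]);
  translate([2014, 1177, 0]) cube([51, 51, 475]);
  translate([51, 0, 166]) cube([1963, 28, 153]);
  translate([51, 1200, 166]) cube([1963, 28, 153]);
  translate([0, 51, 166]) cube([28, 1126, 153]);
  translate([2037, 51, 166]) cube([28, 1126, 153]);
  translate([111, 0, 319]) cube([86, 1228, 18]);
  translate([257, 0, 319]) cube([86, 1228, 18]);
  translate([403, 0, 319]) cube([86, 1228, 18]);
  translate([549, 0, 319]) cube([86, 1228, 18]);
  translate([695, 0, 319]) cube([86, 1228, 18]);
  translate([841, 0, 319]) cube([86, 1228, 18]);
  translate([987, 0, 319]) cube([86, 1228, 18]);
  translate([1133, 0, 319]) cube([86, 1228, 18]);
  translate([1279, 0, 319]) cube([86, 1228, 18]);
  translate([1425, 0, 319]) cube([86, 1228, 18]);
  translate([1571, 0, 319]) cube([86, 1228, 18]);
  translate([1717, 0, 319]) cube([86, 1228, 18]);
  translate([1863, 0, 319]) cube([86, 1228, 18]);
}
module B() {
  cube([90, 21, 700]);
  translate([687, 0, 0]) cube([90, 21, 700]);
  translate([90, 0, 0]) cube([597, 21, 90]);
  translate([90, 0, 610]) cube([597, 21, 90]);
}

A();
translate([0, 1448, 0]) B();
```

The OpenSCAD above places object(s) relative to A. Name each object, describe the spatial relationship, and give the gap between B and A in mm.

A is a bed frame. B is a picture frame. The picture frame is on the floor beside the bed frame on its +y side. The gap between the picture frame and the bed frame is 220 mm.

The picture frame's nearest face is 220 mm from the bed frame's +y face.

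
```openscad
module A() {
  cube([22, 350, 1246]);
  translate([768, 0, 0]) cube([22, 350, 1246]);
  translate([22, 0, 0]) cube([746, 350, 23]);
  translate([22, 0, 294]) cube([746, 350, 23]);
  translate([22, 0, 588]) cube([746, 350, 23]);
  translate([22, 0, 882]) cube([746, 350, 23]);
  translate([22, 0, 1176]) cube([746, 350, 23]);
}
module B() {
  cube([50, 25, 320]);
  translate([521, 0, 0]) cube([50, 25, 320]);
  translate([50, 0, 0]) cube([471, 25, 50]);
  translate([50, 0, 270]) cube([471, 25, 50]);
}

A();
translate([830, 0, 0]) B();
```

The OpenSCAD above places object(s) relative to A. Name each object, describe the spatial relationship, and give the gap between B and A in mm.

The picture frame's nearest face is 40 mm from the bookshelf's +x face.

A is a bookshelf. B is a picture frame. The picture frame is on the floor beside the bookshelf on its +x side. The gap between the picture frame and the bookshelf is 40 mm.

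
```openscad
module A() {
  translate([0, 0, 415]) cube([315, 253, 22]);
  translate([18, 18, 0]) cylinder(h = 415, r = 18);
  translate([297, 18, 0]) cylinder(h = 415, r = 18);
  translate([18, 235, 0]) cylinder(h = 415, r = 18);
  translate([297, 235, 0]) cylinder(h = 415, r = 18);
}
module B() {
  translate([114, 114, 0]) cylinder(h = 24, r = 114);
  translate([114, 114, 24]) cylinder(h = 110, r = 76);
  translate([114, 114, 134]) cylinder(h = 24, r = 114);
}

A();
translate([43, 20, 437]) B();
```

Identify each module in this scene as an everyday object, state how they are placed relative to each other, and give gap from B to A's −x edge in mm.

A is a stool. B is a spool. The spool is on top of the stool. The gap from the spool to the stool's −x edge is 43 mm.

The spool's min-x is at 43; the stool's min-x is 0; gap = 43 mm.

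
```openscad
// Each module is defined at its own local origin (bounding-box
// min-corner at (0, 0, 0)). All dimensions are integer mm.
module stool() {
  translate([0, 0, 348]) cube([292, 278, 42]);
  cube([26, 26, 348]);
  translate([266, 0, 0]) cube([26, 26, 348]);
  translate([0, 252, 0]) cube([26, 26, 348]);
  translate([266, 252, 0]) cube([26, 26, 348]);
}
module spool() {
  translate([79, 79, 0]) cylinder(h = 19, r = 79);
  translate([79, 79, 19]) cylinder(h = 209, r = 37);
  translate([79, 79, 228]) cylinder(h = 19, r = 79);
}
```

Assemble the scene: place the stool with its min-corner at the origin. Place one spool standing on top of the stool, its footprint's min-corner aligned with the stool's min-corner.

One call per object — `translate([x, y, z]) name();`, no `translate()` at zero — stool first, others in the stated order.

stool();
translate([0, 0, 390]) spool();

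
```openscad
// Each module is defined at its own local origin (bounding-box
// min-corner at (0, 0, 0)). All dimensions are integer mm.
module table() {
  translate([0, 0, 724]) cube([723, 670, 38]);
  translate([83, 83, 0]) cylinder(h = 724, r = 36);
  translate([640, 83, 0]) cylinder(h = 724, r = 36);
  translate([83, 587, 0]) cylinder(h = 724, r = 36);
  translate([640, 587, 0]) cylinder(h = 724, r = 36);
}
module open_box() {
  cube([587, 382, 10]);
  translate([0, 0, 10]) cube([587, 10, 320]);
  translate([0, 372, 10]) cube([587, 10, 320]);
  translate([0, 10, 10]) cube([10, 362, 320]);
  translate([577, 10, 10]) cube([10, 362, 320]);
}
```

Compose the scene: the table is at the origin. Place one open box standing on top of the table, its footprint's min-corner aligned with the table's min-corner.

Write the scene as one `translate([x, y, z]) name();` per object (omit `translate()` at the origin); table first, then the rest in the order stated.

table();
translate([0, 0, 762]) open_box();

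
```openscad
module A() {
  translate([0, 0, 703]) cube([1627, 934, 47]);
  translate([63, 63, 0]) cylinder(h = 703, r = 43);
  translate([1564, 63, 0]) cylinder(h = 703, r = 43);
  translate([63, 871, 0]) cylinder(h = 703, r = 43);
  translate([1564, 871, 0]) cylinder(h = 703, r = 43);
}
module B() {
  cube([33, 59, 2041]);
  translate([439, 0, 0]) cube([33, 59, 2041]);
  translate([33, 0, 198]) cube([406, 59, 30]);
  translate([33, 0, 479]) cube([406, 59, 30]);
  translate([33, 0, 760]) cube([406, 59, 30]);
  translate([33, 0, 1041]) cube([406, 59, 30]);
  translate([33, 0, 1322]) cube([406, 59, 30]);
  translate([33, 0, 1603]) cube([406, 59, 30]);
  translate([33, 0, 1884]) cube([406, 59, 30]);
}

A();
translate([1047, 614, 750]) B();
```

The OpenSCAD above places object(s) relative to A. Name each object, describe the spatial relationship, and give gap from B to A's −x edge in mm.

A is a table. B is a ladder. The ladder is on top of the table. The gap from the ladder to the table's −x edge is 1047 mm.

The ladder's min-x is at 1047; the table's min-x is 0; gap = 1047 mm.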